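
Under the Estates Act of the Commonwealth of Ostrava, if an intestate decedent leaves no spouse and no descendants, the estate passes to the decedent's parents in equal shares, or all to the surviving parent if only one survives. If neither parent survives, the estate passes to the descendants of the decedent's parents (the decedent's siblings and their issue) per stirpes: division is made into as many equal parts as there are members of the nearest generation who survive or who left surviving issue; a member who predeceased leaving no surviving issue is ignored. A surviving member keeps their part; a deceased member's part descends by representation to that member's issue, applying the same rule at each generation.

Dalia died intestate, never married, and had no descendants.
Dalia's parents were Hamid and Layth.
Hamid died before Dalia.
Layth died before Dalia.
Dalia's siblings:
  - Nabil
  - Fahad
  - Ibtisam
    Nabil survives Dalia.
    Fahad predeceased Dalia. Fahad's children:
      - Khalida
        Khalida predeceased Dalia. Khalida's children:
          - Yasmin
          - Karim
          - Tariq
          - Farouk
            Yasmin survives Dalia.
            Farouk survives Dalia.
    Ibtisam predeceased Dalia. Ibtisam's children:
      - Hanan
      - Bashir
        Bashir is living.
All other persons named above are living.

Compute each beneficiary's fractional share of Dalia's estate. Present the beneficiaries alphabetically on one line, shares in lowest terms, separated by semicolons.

Bashir 1/6; Farouk 1/12; Hanan 1/6; Karim 1/12; Nabil 1/3; Tariq 1/12; Yasmin 1/12

Neither parent survives and there are no descendants, so the estate passes to Dalia's siblings and their issue per stirpes.
The estate is divided into 3 equal shares of 1/3 among Nabil, Fahad, Ibtisam.
Nabil is living and takes 1/3.
Fahad predeceased; the 1/3 allotted to Fahad's branch passes to Fahad's issue by representation.
Khalida's line is the sole branch at this level, so the full 1/3 passes to Khalida's issue by representation.
The 1/3 is divided into 4 equal shares of 1/12 among Yasmin, Karim, Tariq, Farouk.
Yasmin is living and takes 1/12.
Karim is living and takes 1/12.
Tariq is living and takes 1/12.
Farouk is living and takes 1/12.
Ibtisam predeceased; the 1/3 allotted to Ibtisam's branch passes to Ibtisam's issue by representation.
The 1/3 is divided into 2 equal shares of 1/6 among Hanan, Bashir.
Hanan is living and takes 1/6.
Bashir is living and takes 1/6.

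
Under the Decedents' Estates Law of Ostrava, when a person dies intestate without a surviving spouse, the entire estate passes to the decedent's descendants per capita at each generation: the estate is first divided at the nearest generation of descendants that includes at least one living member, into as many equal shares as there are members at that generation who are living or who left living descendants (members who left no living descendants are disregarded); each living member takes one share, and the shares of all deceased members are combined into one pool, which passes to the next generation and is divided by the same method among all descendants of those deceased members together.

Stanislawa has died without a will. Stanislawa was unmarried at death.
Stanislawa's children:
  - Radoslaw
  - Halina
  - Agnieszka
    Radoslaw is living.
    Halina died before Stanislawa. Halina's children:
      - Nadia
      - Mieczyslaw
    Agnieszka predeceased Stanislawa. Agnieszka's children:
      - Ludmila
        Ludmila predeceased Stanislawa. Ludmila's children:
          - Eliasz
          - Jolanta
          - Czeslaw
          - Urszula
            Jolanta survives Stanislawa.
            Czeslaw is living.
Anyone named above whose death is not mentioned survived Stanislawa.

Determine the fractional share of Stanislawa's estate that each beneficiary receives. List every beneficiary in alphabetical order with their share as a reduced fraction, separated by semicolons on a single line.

Czeslaw 1/18; Eliasz 1/18; Jolanta 1/18; Mieczyslaw 2/9; Nadia 2/9; Radoslaw 1/3; Urszula 1/18

There is no surviving spouse, so the entire estate passes to Stanislawa's descendants per capita at each generation.
At generation 1 (Radoslaw, Halina, Agnieszka) there are 3 shares of (1)/3 = 1/3 each.
Living: Radoslaw — each takes 1/3.
Deceased: Halina and Agnieszka. Their combined 2/3 is pooled and carried to generation 2.
At generation 2 (Nadia, Mieczyslaw, Ludmila) there are 3 shares of (2/3)/3 = 2/9 each.
Living: Nadia and Mieczyslaw — each takes 2/9.
Deceased: Ludmila. That 2/9 share is carried to generation 3.
At generation 3 (Eliasz, Jolanta, Czeslaw, Urszula) there are 4 shares of (2/9)/4 = 1/18 each.
Living: Eliasz, Jolanta, Czeslaw, and Urszula — each takes 1/18.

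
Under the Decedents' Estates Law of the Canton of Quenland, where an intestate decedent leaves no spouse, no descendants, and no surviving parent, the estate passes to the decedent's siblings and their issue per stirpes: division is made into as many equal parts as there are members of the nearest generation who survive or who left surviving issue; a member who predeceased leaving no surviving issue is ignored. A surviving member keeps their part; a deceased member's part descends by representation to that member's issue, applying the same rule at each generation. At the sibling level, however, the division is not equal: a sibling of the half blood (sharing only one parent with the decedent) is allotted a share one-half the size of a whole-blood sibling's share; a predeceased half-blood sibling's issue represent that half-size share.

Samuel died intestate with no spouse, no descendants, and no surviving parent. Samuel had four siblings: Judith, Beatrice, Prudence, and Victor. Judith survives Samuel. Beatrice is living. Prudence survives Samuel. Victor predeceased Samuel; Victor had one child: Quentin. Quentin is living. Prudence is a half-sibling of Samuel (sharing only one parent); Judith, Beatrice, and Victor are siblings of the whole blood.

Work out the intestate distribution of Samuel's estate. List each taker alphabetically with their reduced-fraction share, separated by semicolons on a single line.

No spouse, descendants, or parent survives, so the estate passes to Samuel's siblings per stirpes.
Half-blood siblings count for one-half the weight of whole-blood siblings at the initial division.
Dividing 1 in proportion to weights (total weight 7/2): Judith (weight 1) → 2/7; Beatrice (weight 1) → 2/7; Prudence (weight 1/2) → 1/7; Victor (weight 1) → 2/7.
Judith is living and takes 2/7.
Beatrice is living and takes 2/7.
Prudence is living and takes 1/7.
Victor predeceased; the 2/7 allotted to Victor's branch passes to Victor's issue by representation.
Quentin is the sole taker at this level and receives the full 2/7.

Beatrice 2/7; Judith 2/7; Prudence 1/7; Quentin 2/7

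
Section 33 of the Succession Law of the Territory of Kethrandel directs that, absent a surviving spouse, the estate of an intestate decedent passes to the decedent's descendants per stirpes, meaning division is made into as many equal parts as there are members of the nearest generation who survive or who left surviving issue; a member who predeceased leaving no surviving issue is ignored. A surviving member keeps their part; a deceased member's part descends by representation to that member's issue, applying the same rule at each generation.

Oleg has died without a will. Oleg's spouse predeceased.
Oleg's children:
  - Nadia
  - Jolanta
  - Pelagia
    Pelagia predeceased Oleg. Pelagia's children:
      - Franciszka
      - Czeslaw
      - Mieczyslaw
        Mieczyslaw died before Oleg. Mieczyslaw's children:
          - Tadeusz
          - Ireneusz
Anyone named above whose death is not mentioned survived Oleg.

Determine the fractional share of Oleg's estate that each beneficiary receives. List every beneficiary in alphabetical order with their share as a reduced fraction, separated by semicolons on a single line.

There is no surviving spouse, so the entire estate passes to Oleg's descendants per stirpes.
The estate is divided into 3 equal shares of 1/3 among Nadia, Jolanta, Pelagia.
Nadia is living and takes 1/3.
Jolanta is living and takes 1/3.
Pelagia predeceased; the 1/3 allotted to Pelagia's branch passes to Pelagia's issue by representation.
The 1/3 is divided into 3 equal shares of 1/9 among Franciszka, Czeslaw, Mieczyslaw.
Franciszka is living and takes 1/9.
Czeslaw is living and takes 1/9.
Mieczyslaw predeceased; the 1/9 allotted to Mieczyslaw's branch passes to Mieczyslaw's issue by representation.
The 1/9 is divided into 2 equal shares of 1/18 among Tadeusz, Ireneusz.
Tadeusz is living and takes 1/18.
Ireneusz is living and takes 1/18.

Czeslaw 1/9; Franciszka 1/9; Ireneusz 1/18; Jolanta 1/3; Nadia 1/3; Tadeusz 1/18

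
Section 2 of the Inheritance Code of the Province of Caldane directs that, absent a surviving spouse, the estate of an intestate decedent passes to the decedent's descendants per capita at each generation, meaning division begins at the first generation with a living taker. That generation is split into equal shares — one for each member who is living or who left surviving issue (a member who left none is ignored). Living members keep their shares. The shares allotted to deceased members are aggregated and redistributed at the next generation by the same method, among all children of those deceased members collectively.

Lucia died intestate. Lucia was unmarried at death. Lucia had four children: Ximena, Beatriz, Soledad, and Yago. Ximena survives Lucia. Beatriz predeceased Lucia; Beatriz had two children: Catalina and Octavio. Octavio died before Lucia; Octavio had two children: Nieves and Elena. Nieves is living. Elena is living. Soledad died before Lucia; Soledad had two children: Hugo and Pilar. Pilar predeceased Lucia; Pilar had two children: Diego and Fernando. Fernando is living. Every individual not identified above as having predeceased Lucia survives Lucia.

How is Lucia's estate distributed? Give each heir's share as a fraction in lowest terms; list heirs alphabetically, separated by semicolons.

Catalina 1/8; Diego 1/16; Elena 1/16; Fernando 1/16; Hugo 1/8; Nieves 1/16; Ximena 1/4; Yago 1/4

There is no surviving spouse, so the entire estate passes to Lucia's descendants per capita at each generation.
At generation 1 (Ximena, Beatriz, Soledad, Yago) there are 4 shares of (1)/4 = 1/4 each.
Living: Ximena and Yago — each takes 1/4.
Deceased: Beatriz and Soledad. Their combined 1/2 is pooled and carried to generation 2.
At generation 2 (Catalina, Octavio, Hugo, Pilar) there are 4 shares of (1/2)/4 = 1/8 each.
Living: Catalina and Hugo — each takes 1/8.
Deceased: Octavio and Pilar. Their combined 1/4 is pooled and carried to generation 3.
At generation 3 (Nieves, Elena, Diego, Fernando) there are 4 shares of (1/4)/4 = 1/16 each.
Living: Nieves, Elena, Diego, and Fernando — each takes 1/16.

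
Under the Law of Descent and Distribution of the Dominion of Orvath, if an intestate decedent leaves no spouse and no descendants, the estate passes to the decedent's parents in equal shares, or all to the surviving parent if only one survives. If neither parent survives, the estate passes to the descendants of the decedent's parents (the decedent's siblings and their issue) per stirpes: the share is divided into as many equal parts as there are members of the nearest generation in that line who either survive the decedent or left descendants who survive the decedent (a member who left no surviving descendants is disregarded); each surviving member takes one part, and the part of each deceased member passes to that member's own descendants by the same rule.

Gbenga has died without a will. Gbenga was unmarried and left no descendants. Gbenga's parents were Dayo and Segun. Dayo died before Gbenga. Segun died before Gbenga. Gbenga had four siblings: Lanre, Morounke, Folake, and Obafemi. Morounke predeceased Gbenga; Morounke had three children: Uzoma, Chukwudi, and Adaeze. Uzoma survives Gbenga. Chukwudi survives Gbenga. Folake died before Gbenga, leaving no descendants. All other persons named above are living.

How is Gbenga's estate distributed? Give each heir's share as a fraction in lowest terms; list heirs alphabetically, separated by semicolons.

Neither parent survives and there are no descendants, so the estate passes to Gbenga's siblings and their issue per stirpes.
Folake left no surviving issue, so that branch lapses and is disregarded.
The estate is divided into 3 equal shares of 1/3 among Lanre, Morounke, Obafemi.
Lanre is living and takes 1/3.
Morounke predeceased; the 1/3 allotted to Morounke's branch passes to Morounke's issue by representation.
The 1/3 is divided into 3 equal shares of 1/9 among Uzoma, Chukwudi, Adaeze.
Uzoma is living and takes 1/9.
Chukwudi is living and takes 1/9.
Adaeze is living and takes 1/9.
Obafemi is living and takes 1/3.

Adaeze 1/9; Chukwudi 1/9; Lanre 1/3; Obafemi 1/3; Uzoma 1/9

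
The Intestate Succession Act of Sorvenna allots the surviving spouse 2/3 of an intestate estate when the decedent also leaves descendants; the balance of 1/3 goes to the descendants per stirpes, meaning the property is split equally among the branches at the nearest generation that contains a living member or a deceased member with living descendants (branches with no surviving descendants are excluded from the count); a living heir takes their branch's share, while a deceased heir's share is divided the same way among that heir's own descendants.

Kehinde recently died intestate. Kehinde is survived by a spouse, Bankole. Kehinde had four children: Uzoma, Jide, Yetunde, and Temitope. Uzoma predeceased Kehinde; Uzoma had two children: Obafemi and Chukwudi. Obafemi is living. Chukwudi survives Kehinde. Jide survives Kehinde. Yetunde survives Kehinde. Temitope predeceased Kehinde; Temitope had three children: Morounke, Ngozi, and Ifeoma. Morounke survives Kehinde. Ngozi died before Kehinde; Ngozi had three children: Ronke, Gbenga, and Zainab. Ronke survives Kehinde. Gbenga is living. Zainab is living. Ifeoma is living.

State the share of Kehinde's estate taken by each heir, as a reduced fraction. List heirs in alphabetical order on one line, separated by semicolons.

Bankole, as surviving spouse, takes 2/3.
The remaining 1/3 passes to Kehinde's descendants per stirpes.
The 1/3 is divided into 4 equal shares of 1/12 among Uzoma, Jide, Yetunde, Temitope.
Uzoma predeceased; the 1/12 allotted to Uzoma's branch passes to Uzoma's issue by representation.
The 1/12 is divided into 2 equal shares of 1/24 among Obafemi, Chukwudi.
Obafemi is living and takes 1/24.
Chukwudi is living and takes 1/24.
Jide is living and takes 1/12.
Yetunde is living and takes 1/12.
Temitope predeceased; the 1/12 allotted to Temitope's branch passes to Temitope's issue by representation.
The 1/12 is divided into 3 equal shares of 1/36 among Morounke, Ngozi, Ifeoma.
Morounke is living and takes 1/36.
Ngozi predeceased; the 1/36 allotted to Ngozi's branch passes to Ngozi's issue by representation.
The 1/36 is divided into 3 equal shares of 1/108 among Ronke, Gbenga, Zainab.
Ronke is living and takes 1/108.
Gbenga is living and takes 1/108.
Zainab is living and takes 1/108.
Ifeoma is living and takes 1/36.

Bankole 2/3; Chukwudi 1/24; Gbenga 1/108; Ifeoma 1/36; Jide 1/12; Morounke 1/36; Obafemi 1/24; Ronke 1/108; Yetunde 1/12; Zainab 1/108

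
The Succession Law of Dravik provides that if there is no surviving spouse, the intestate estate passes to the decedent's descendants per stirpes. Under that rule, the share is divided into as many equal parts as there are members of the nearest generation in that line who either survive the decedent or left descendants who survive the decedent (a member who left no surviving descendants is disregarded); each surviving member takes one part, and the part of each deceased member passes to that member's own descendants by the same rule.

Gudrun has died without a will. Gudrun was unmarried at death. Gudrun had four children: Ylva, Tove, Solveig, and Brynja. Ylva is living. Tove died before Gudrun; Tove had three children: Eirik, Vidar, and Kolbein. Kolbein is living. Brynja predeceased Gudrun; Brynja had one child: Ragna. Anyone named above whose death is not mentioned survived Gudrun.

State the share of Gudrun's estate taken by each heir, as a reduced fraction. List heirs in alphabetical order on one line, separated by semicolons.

There is no surviving spouse, so the entire estate passes to Gudrun's descendants per stirpes.
The estate is divided into 4 equal shares of 1/4 among Ylva, Tove, Solveig, Brynja.
Ylva is living and takes 1/4.
Tove predeceased; the 1/4 allotted to Tove's branch passes to Tove's issue by representation.
The 1/4 is divided into 3 equal shares of 1/12 among Eirik, Vidar, Kolbein.
Eirik is living and takes 1/12.
Vidar is living and takes 1/12.
Kolbein is living and takes 1/12.
Solveig is living and takes 1/4.
Brynja predeceased; the 1/4 allotted to Brynja's branch passes to Brynja's issue by representation.
Ragna is the sole taker at this level and receives the full 1/4.

Eirik 1/12; Kolbein 1/12; Ragna 1/4; Solveig 1/4; Vidar 1/12; Ylva 1/4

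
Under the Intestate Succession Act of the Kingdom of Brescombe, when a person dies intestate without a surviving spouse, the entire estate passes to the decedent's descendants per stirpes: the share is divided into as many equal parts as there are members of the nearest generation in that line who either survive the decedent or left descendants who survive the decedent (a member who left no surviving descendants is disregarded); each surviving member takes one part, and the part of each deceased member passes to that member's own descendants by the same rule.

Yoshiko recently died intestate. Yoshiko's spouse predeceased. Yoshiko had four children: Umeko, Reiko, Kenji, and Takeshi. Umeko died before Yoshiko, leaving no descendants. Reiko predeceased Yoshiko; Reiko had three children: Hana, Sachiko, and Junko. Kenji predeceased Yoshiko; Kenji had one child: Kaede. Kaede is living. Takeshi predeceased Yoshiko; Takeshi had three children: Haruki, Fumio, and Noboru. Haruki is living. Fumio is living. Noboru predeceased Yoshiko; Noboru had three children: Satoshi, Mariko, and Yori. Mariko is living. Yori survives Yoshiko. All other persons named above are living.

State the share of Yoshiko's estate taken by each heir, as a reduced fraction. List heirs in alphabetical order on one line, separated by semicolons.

Fumio 1/9; Hana 1/9; Haruki 1/9; Junko 1/9; Kaede 1/3; Mariko 1/27; Sachiko 1/9; Satoshi 1/27; Yori 1/27

There is no surviving spouse, so the entire estate passes to Yoshiko's descendants per stirpes.
Umeko left no surviving issue, so that branch lapses and is disregarded.
The estate is divided into 3 equal shares of 1/3 among Reiko, Kenji, Takeshi.
Reiko predeceased; the 1/3 allotted to Reiko's branch passes to Reiko's issue by representation.
The 1/3 is divided into 3 equal shares of 1/9 among Hana, Sachiko, Junko.
Hana is living and takes 1/9.
Sachiko is living and takes 1/9.
Junko is living and takes 1/9.
Kenji predeceased; the 1/3 allotted to Kenji's branch passes to Kenji's issue by representation.
Kaede is the sole taker at this level and receives the full 1/3.
Takeshi predeceased; the 1/3 allotted to Takeshi's branch passes to Takeshi's issue by representation.
The 1/3 is divided into 3 equal shares of 1/9 among Haruki, Fumio, Noboru.
Haruki is living and takes 1/9.
Fumio is living and takes 1/9.
Noboru predeceased; the 1/9 allotted to Noboru's branch passes to Noboru's issue by representation.
The 1/9 is divided into 3 equal shares of 1/27 among Satoshi, Mariko, Yori.
Satoshi is living and takes 1/27.
Mariko is living and takes 1/27.
Yori is living and takes 1/27.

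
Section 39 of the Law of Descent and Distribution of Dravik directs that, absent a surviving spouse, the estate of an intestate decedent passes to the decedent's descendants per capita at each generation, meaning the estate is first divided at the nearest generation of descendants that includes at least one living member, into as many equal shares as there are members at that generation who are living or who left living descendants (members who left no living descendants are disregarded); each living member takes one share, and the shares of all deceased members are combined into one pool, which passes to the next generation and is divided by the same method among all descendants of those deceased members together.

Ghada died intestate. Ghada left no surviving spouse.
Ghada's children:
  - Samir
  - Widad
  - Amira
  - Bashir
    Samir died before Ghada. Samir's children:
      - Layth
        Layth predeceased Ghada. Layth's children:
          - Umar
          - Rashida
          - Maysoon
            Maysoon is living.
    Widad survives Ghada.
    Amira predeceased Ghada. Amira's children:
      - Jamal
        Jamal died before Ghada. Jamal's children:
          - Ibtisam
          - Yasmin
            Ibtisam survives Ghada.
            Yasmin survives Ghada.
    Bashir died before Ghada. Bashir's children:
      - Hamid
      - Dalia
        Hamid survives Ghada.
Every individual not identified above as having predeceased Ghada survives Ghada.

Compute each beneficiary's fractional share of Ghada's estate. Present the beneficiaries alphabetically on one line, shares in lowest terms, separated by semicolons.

There is no surviving spouse, so the entire estate passes to Ghada's descendants per capita at each generation.
At generation 1 (Samir, Widad, Amira, Bashir) there are 4 shares of (1)/4 = 1/4 each.
Living: Widad — each takes 1/4.
Deceased: Samir, Amira, and Bashir. Their combined 3/4 is pooled and carried to generation 2.
At generation 2 (Layth, Jamal, Hamid, Dalia) there are 4 shares of (3/4)/4 = 3/16 each.
Living: Hamid and Dalia — each takes 3/16.
Deceased: Layth and Jamal. Their combined 3/8 is pooled and carried to generation 3.
At generation 3 (Umar, Rashida, Maysoon, Ibtisam, Yasmin) there are 5 shares of (3/8)/5 = 3/40 each.
Living: Umar, Rashida, Maysoon, Ibtisam, and Yasmin — each takes 3/40.

Dalia 3/16; Hamid 3/16; Ibtisam 3/40; Maysoon 3/40; Rashida 3/40; Umar 3/40; Widad 1/4; Yasmin 3/40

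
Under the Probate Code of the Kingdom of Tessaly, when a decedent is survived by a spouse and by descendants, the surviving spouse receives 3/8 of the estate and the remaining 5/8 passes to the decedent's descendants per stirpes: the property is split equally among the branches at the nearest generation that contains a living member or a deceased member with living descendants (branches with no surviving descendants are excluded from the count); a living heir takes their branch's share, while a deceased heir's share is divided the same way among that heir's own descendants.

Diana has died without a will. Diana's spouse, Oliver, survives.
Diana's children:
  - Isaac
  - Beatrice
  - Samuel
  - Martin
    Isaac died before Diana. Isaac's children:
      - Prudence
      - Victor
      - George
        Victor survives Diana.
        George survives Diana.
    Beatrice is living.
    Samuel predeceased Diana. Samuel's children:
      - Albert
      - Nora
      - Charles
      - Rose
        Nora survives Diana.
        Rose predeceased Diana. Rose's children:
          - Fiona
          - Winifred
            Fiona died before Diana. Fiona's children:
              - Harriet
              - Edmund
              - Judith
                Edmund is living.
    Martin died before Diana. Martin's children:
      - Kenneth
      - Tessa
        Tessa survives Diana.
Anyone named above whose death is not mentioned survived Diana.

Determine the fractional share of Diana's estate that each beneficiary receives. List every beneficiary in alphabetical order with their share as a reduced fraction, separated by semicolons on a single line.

Albert 5/128; Beatrice 5/32; Charles 5/128; Edmund 5/768; George 5/96; Harriet 5/768; Judith 5/768; Kenneth 5/64; Nora 5/128; Oliver 3/8; Prudence 5/96; Tessa 5/64; Victor 5/96; Winifred 5/256

Oliver, as surviving spouse, takes 3/8.
The remaining 5/8 passes to Diana's descendants per stirpes.
The 5/8 is divided into 4 equal shares of 5/32 among Isaac, Beatrice, Samuel, Martin.
Isaac predeceased; the 5/32 allotted to Isaac's branch passes to Isaac's issue by representation.
The 5/32 is divided into 3 equal shares of 5/96 among Prudence, Victor, George.
Prudence is living and takes 5/96.
Victor is living and takes 5/96.
George is living and takes 5/96.
Beatrice is living and takes 5/32.
Samuel predeceased; the 5/32 allotted to Samuel's branch passes to Samuel's issue by representation.
The 5/32 is divided into 4 equal shares of 5/128 among Albert, Nora, Charles, Rose.
Albert is living and takes 5/128.
Nora is living and takes 5/128.
Charles is living and takes 5/128.
Rose predeceased; the 5/128 allotted to Rose's branch passes to Rose's issue by representation.
The 5/128 is divided into 2 equal shares of 5/256 among Fiona, Winifred.
Fiona predeceased; the 5/256 allotted to Fiona's branch passes to Fiona's issue by representation.
The 5/256 is divided into 3 equal shares of 5/768 among Harriet, Edmund, Judith.
Harriet is living and takes 5/768.
Edmund is living and takes 5/768.
Judith is living and takes 5/768.
Winifred is living and takes 5/256.
Martin predeceased; the 5/32 allotted to Martin's branch passes to Martin's issue by representation.
The 5/32 is divided into 2 equal shares of 5/64 among Kenneth, Tessa.
Kenneth is living and takes 5/64.
Tessa is living and takes 5/64.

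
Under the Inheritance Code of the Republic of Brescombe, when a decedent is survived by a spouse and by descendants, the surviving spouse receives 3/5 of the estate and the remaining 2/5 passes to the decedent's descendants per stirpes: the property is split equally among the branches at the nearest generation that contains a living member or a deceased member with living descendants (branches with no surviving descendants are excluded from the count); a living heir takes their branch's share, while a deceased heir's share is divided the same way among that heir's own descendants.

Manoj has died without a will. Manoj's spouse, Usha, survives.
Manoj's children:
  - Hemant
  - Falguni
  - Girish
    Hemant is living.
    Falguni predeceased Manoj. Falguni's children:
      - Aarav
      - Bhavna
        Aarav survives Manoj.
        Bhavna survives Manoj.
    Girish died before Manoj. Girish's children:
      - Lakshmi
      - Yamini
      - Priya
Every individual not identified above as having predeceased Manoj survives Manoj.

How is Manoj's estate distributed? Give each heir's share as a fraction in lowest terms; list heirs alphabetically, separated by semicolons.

Aarav 1/15; Bhavna 1/15; Hemant 2/15; Lakshmi 2/45; Priya 2/45; Usha 3/5; Yamini 2/45

Usha, as surviving spouse, takes 3/5.
The remaining 2/5 passes to Manoj's descendants per stirpes.
The 2/5 is divided into 3 equal shares of 2/15 among Hemant, Falguni, Girish.
Hemant is living and takes 2/15.
Falguni predeceased; the 2/15 allotted to Falguni's branch passes to Falguni's issue by representation.
The 2/15 is divided into 2 equal shares of 1/15 among Aarav, Bhavna.
Aarav is living and takes 1/15.
Bhavna is living and takes 1/15.
Girish predeceased; the 2/15 allotted to Girish's branch passes to Girish's issue by representation.
The 2/15 is divided into 3 equal shares of 2/45 among Lakshmi, Yamini, Priya.
Lakshmi is living and takes 2/45.
Yamini is living and takes 2/45.
Priya is living and takes 2/45.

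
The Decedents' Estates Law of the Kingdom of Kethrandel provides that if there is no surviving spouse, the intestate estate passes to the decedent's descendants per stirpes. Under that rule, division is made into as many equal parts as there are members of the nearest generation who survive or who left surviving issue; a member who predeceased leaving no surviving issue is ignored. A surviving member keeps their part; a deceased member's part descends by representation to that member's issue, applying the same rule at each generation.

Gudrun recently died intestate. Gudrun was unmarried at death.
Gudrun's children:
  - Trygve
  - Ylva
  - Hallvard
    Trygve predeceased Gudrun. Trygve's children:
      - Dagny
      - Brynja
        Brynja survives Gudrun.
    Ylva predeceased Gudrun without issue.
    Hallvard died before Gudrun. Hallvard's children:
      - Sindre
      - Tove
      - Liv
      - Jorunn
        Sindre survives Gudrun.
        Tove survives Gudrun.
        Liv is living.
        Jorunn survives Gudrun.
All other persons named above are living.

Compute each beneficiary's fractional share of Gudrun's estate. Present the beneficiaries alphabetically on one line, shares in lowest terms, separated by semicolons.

There is no surviving spouse, so the entire estate passes to Gudrun's descendants per stirpes.
Ylva left no surviving issue, so that branch lapses and is disregarded.
The estate is divided into 2 equal shares of 1/2 among Trygve, Hallvard.
Trygve predeceased; the 1/2 allotted to Trygve's branch passes to Trygve's issue by representation.
The 1/2 is divided into 2 equal shares of 1/4 among Dagny, Brynja.
Dagny is living and takes 1/4.
Brynja is living and takes 1/4.
Hallvard predeceased; the 1/2 allotted to Hallvard's branch passes to Hallvard's issue by representation.
The 1/2 is divided into 4 equal shares of 1/8 among Sindre, Tove, Liv, Jorunn.
Sindre is living and takes 1/8.
Tove is living and takes 1/8.
Liv is living and takes 1/8.
Jorunn is living and takes 1/8.

Brynja 1/4; Dagny 1/4; Jorunn 1/8; Liv 1/8; Sindre 1/8; Tove 1/8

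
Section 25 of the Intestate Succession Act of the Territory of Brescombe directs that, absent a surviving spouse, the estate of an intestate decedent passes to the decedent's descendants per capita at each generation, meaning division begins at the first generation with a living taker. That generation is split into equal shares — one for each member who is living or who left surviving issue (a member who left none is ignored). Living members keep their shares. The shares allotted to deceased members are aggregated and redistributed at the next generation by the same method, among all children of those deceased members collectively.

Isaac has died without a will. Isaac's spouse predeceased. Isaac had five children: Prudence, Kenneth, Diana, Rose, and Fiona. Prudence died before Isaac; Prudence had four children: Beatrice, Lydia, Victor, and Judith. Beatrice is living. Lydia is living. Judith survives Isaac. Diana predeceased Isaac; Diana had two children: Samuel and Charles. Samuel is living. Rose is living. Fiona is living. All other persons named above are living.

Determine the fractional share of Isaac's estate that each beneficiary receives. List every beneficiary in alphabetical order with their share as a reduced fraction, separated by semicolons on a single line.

Beatrice 1/15; Charles 1/15; Fiona 1/5; Judith 1/15; Kenneth 1/5; Lydia 1/15; Rose 1/5; Samuel 1/15; Victor 1/15

There is no surviving spouse, so the entire estate passes to Isaac's descendants per capita at each generation.
At generation 1 (Prudence, Kenneth, Diana, Rose, Fiona) there are 5 shares of (1)/5 = 1/5 each.
Living: Kenneth, Rose, and Fiona — each takes 1/5.
Deceased: Prudence and Diana. Their combined 2/5 is pooled and carried to generation 2.
At generation 2 (Beatrice, Lydia, Victor, Judith, Samuel, Charles) there are 6 shares of (2/5)/6 = 1/15 each.
Living: Beatrice, Lydia, Victor, Judith, Samuel, and Charles — each takes 1/15.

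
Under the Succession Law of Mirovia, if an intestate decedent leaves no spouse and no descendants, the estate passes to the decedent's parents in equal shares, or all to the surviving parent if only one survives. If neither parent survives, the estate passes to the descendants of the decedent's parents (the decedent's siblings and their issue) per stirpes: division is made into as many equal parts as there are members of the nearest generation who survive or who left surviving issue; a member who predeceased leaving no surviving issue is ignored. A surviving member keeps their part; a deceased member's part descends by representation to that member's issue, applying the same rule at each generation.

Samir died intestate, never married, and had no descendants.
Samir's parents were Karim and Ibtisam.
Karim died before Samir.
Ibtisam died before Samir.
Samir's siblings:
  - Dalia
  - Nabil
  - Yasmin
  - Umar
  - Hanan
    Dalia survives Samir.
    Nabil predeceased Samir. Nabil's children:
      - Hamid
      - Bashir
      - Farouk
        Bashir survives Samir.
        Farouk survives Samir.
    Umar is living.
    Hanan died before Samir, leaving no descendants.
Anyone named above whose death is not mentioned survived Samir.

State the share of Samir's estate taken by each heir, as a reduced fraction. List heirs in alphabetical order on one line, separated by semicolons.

Bashir 1/12; Dalia 1/4; Farouk 1/12; Hamid 1/12; Umar 1/4; Yasmin 1/4

Neither parent survives and there are no descendants, so the estate passes to Samir's siblings and their issue per stirpes.
Hanan left no surviving issue, so that branch lapses and is disregarded.
The estate is divided into 4 equal shares of 1/4 among Dalia, Nabil, Yasmin, Umar.
Dalia is living and takes 1/4.
Nabil predeceased; the 1/4 allotted to Nabil's branch passes to Nabil's issue by representation.
The 1/4 is divided into 3 equal shares of 1/12 among Hamid, Bashir, Farouk.
Hamid is living and takes 1/12.
Bashir is living and takes 1/12.
Farouk is living and takes 1/12.
Yasmin is living and takes 1/4.
Umar is living and takes 1/4.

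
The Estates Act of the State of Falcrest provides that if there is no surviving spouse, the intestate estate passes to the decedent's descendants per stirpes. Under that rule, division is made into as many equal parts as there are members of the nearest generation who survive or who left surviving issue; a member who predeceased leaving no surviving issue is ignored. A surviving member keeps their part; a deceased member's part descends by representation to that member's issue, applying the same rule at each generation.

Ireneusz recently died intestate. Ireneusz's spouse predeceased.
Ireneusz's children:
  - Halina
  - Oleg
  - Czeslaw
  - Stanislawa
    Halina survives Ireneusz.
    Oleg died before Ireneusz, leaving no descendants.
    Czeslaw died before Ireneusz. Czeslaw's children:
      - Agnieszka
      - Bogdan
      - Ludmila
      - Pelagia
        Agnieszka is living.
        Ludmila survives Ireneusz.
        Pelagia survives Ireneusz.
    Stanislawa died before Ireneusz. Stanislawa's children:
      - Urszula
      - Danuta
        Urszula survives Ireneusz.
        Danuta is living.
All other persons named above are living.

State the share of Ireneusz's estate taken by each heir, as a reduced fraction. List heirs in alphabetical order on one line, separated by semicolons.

Agnieszka 1/12; Bogdan 1/12; Danuta 1/6; Halina 1/3; Ludmila 1/12; Pelagia 1/12; Urszula 1/6

There is no surviving spouse, so the entire estate passes to Ireneusz's descendants per stirpes.
Oleg left no surviving issue, so that branch lapses and is disregarded.
The estate is divided into 3 equal shares of 1/3 among Halina, Czeslaw, Stanislawa.
Halina is living and takes 1/3.
Czeslaw predeceased; the 1/3 allotted to Czeslaw's branch passes to Czeslaw's issue by representation.
The 1/3 is divided into 4 equal shares of 1/12 among Agnieszka, Bogdan, Ludmila, Pelagia.
Agnieszka is living and takes 1/12.
Bogdan is living and takes 1/12.
Ludmila is living and takes 1/12.
Pelagia is living and takes 1/12.
Stanislawa predeceased; the 1/3 allotted to Stanislawa's branch passes to Stanislawa's issue by representation.
The 1/3 is divided into 2 equal shares of 1/6 among Urszula, Danuta.
Urszula is living and takes 1/6.
Danuta is living and takes 1/6.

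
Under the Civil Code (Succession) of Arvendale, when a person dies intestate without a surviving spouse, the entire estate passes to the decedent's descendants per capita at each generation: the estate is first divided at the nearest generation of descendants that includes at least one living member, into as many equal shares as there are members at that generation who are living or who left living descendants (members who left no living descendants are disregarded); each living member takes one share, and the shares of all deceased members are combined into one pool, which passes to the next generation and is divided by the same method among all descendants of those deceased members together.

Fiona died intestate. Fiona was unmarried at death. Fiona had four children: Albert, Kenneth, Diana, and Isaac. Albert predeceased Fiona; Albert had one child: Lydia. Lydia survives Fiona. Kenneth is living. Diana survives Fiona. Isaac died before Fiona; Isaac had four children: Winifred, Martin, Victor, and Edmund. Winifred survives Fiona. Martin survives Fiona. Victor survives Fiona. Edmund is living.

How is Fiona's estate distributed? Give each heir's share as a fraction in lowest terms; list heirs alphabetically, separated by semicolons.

Diana 1/4; Edmund 1/10; Kenneth 1/4; Lydia 1/10; Martin 1/10; Victor 1/10; Winifred 1/10

There is no surviving spouse, so the entire estate passes to Fiona's descendants per capita at each generation.
At generation 1 (Albert, Kenneth, Diana, Isaac) there are 4 shares of (1)/4 = 1/4 each.
Living: Kenneth and Diana — each takes 1/4.
Deceased: Albert and Isaac. Their combined 1/2 is pooled and carried to generation 2.
At generation 2 (Lydia, Winifred, Martin, Victor, Edmund) there are 5 shares of (1/2)/5 = 1/10 each.
Living: Lydia, Winifred, Martin, Victor, and Edmund — each takes 1/10.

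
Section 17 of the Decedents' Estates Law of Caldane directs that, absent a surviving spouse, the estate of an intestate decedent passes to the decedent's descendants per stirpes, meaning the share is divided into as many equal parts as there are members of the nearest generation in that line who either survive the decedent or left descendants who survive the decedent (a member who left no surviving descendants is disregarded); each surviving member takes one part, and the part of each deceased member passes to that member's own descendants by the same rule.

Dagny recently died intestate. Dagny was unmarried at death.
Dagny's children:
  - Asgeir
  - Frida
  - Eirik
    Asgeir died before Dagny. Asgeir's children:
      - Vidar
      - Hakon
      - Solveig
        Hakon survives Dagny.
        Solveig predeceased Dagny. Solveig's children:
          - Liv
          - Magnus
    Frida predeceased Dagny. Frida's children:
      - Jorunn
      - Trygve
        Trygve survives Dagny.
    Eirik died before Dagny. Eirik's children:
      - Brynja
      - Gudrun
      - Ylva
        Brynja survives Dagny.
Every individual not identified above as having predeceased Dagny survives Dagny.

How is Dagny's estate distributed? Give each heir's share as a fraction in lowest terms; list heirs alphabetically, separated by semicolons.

There is no surviving spouse, so the entire estate passes to Dagny's descendants per stirpes.
The estate is divided into 3 equal shares of 1/3 among Asgeir, Frida, Eirik.
Asgeir predeceased; the 1/3 allotted to Asgeir's branch passes to Asgeir's issue by representation.
The 1/3 is divided into 3 equal shares of 1/9 among Vidar, Hakon, Solveig.
Vidar is living and takes 1/9.
Hakon is living and takes 1/9.
Solveig predeceased; the 1/9 allotted to Solveig's branch passes to Solveig's issue by representation.
The 1/9 is divided into 2 equal shares of 1/18 among Liv, Magnus.
Liv is living and takes 1/18.
Magnus is living and takes 1/18.
Frida predeceased; the 1/3 allotted to Frida's branch passes to Frida's issue by representation.
The 1/3 is divided into 2 equal shares of 1/6 among Jorunn, Trygve.
Jorunn is living and takes 1/6.
Trygve is living and takes 1/6.
Eirik predeceased; the 1/3 allotted to Eirik's branch passes to Eirik's issue by representation.
The 1/3 is divided into 3 equal shares of 1/9 among Brynja, Gudrun, Ylva.
Brynja is living and takes 1/9.
Gudrun is living and takes 1/9.
Ylva is living and takes 1/9.

Brynja 1/9; Gudrun 1/9; Hakon 1/9; Jorunn 1/6; Liv 1/18; Magnus 1/18; Trygve 1/6; Vidar 1/9; Ylva 1/9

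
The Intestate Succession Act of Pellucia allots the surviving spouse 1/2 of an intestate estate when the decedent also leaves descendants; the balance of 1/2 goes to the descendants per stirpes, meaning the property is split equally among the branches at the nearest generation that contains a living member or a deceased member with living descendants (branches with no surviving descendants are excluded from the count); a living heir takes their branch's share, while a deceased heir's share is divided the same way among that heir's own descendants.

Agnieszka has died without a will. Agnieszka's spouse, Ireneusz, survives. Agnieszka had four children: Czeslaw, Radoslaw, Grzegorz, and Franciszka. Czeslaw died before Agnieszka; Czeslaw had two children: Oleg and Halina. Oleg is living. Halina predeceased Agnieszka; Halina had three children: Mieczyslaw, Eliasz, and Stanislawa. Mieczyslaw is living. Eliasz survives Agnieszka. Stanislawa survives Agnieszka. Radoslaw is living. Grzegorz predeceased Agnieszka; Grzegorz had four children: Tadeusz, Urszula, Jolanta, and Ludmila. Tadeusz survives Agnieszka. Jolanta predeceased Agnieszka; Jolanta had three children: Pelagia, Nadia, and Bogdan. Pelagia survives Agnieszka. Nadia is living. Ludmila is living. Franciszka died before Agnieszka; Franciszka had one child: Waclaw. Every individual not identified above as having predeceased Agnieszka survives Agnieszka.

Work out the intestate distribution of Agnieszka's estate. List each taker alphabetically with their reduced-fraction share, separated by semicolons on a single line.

Ireneusz, as surviving spouse, takes 1/2.
The remaining 1/2 passes to Agnieszka's descendants per stirpes.
The 1/2 is divided into 4 equal shares of 1/8 among Czeslaw, Radoslaw, Grzegorz, Franciszka.
Czeslaw predeceased; the 1/8 allotted to Czeslaw's branch passes to Czeslaw's issue by representation.
The 1/8 is divided into 2 equal shares of 1/16 among Oleg, Halina.
Oleg is living and takes 1/16.
Halina predeceased; the 1/16 allotted to Halina's branch passes to Halina's issue by representation.
The 1/16 is divided into 3 equal shares of 1/48 among Mieczyslaw, Eliasz, Stanislawa.
Mieczyslaw is living and takes 1/48.
Eliasz is living and takes 1/48.
Stanislawa is living and takes 1/48.
Radoslaw is living and takes 1/8.
Grzegorz predeceased; the 1/8 allotted to Grzegorz's branch passes to Grzegorz's issue by representation.
The 1/8 is divided into 4 equal shares of 1/32 among Tadeusz, Urszula, Jolanta, Ludmila.
Tadeusz is living and takes 1/32.
Urszula is living and takes 1/32.
Jolanta predeceased; the 1/32 allotted to Jolanta's branch passes to Jolanta's issue by representation.
The 1/32 is divided into 3 equal shares of 1/96 among Pelagia, Nadia, Bogdan.
Pelagia is living and takes 1/96.
Nadia is living and takes 1/96.
Bogdan is living and takes 1/96.
Ludmila is living and takes 1/32.
Franciszka predeceased; the 1/8 allotted to Franciszka's branch passes to Franciszka's issue by representation.
Waclaw is the sole taker at this level and receives the full 1/8.

Bogdan 1/96; Eliasz 1/48; Ireneusz 1/2; Ludmila 1/32; Mieczyslaw 1/48; Nadia 1/96; Oleg 1/16; Pelagia 1/96; Radoslaw 1/8; Stanislawa 1/48; Tadeusz 1/32; Urszula 1/32; Waclaw 1/8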